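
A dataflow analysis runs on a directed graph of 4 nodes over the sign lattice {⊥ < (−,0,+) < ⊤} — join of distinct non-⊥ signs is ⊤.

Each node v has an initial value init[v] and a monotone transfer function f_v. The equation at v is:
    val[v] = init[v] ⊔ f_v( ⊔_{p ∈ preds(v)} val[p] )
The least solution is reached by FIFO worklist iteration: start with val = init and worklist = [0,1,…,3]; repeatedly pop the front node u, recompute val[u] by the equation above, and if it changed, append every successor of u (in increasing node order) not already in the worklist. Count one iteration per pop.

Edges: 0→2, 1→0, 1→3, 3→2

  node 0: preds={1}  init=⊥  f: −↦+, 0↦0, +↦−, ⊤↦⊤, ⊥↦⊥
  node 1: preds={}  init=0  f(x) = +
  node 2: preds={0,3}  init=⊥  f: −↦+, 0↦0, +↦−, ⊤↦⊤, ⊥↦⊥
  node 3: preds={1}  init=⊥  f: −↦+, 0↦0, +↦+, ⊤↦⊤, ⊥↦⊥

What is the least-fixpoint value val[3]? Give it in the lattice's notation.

⊤

Worklist (6 pops):
  #1 pop 0: in=0 → 0 (was ⊥); enqueue []
  #2 pop 1: in=⊥ → ⊤ (was 0); enqueue [0]
  #3 pop 2: in=0 → 0 (was ⊥); enqueue []
  #4 pop 3: in=⊤ → ⊤ (was ⊥); enqueue [2]
  #5 pop 0: in=⊤ → ⊤ (was 0); enqueue []
  #6 pop 2: in=⊤ → ⊤ (was 0); enqueue []

Fixpoint:
  val[0] = ⊤
  val[1] = ⊤
  val[2] = ⊤
  val[3] = ⊤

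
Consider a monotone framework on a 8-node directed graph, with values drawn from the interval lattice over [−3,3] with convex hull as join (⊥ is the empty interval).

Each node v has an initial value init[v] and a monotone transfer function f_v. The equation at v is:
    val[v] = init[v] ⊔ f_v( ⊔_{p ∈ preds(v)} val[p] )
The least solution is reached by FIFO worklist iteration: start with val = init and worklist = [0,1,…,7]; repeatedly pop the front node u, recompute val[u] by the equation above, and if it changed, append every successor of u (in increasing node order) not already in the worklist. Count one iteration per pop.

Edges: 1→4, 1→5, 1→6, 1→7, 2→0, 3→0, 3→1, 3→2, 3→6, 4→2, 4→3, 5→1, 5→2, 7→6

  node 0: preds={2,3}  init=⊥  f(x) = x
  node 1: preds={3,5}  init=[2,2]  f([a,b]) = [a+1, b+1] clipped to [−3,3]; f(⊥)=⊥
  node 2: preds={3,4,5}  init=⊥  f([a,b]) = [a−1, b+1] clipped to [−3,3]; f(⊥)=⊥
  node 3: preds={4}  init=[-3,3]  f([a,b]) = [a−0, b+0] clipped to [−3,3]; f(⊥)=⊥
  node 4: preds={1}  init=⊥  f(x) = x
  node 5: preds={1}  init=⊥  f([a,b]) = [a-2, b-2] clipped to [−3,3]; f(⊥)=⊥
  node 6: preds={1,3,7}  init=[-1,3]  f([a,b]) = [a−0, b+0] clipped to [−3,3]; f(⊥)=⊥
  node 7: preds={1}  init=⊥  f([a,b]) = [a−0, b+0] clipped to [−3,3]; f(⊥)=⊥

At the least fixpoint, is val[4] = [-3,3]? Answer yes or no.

Trace (13 dequeues):
  [1] u=0 | in [-3,3] | out [-3,3] | prev ⊥ | push {}
  [2] u=1 | in [-3,3] | out [-2,3] | prev [2,2] | push {}
  [3] u=2 | in [-3,3] | out [-3,3] | prev ⊥ | push {0}
  [4] u=3 | in ⊥ | out [-3,3] | ==
  [5] u=4 | in [-2,3] | out [-2,3] | prev ⊥ | push {2,3}
  [6] u=5 | in [-2,3] | out [-3,1] | prev ⊥ | push {1}
  [7] u=6 | in [-3,3] | out [-3,3] | prev [-1,3] | push {}
  [8] u=7 | in [-2,3] | out [-2,3] | prev ⊥ | push {6}
  [9] u=0 | in [-3,3] | out [-3,3] | ==
  [10] u=2 | in [-3,3] | out [-3,3] | ==
  [11] u=3 | in [-2,3] | out [-3,3] | ==
  [12] u=1 | in [-3,3] | out [-2,3] | ==
  [13] u=6 | in [-3,3] | out [-3,3] | ==

Converged values:
  [0] [-3,3]
  [1] [-2,3]
  [2] [-3,3]
  [3] [-3,3]
  [4] [-2,3]
  [5] [-3,1]
  [6] [-3,3]
  [7] [-2,3]

no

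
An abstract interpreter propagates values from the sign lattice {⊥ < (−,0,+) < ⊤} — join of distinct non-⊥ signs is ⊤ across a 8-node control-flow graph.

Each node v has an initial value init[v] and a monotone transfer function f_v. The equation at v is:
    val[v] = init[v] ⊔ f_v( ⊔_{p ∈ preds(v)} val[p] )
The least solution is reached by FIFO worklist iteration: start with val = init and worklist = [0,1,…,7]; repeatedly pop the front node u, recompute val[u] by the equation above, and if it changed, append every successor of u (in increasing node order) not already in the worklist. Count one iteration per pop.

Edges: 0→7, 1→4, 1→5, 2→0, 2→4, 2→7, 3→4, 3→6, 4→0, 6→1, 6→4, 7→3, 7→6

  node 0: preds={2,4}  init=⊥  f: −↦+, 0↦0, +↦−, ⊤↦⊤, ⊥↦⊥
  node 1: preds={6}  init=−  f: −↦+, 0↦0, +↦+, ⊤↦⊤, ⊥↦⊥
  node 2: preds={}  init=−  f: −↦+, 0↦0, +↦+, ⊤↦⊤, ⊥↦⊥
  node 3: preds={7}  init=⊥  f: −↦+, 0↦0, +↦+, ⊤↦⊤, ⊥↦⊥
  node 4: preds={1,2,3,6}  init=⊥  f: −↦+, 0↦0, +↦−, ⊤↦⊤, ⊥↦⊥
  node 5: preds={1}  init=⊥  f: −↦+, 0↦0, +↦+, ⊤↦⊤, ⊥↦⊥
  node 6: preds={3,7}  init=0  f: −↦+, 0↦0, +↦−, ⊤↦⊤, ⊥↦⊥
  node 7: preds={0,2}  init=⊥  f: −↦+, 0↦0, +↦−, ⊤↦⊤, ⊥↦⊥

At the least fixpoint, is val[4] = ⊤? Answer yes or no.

Iteration log — 14 steps:
  step 1. node 0  ⊔preds=−  new=+  old=⊥  +wl: 
  step 2. node 1  ⊔preds=0  new=⊤  old=−  +wl: 
  step 3. node 2  ⊔preds=⊥  new=−  stable
  step 4. node 3  ⊔preds=⊥  new=⊥  stable
  step 5. node 4  ⊔preds=⊤  new=⊤  old=⊥  +wl: 0
  step 6. node 5  ⊔preds=⊤  new=⊤  old=⊥  +wl: 
  step 7. node 6  ⊔preds=⊥  new=0  stable
  step 8. node 7  ⊔preds=⊤  new=⊤  old=⊥  +wl: 3,6
  step 9. node 0  ⊔preds=⊤  new=⊤  old=+  +wl: 7
  step 10. node 3  ⊔preds=⊤  new=⊤  old=⊥  +wl: 4
  step 11. node 6  ⊔preds=⊤  new=⊤  old=0  +wl: 1
  step 12. node 7  ⊔preds=⊤  new=⊤  stable
  step 13. node 4  ⊔preds=⊤  new=⊤  stable
  step 14. node 1  ⊔preds=⊤  new=⊤  stable

Least fixpoint reached:
  node 0: ⊤
  node 1: ⊤
  node 2: −
  node 3: ⊤
  node 4: ⊤
  node 5: ⊤
  node 6: ⊤
  node 7: ⊤

yes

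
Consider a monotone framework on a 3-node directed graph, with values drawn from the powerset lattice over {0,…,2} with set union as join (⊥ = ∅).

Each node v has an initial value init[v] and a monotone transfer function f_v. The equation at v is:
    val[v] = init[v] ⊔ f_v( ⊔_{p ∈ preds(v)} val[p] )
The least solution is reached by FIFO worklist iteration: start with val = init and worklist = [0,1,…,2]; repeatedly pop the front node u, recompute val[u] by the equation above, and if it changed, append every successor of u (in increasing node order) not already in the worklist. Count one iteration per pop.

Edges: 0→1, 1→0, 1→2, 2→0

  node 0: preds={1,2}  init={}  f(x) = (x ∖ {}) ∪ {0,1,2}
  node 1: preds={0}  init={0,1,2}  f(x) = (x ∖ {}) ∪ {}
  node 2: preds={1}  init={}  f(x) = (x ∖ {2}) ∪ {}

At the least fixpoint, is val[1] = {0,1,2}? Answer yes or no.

yes

Iteration log — 4 steps:
  step 1. node 0  ⊔preds={0,1,2}  new={0,1,2}  old={}  +wl: 
  step 2. node 1  ⊔preds={0,1,2}  new={0,1,2}  stable
  step 3. node 2  ⊔preds={0,1,2}  new={0,1}  old={}  +wl: 0
  step 4. node 0  ⊔preds={0,1,2}  new={0,1,2}  stable

Least fixpoint reached:
  node 0: {0,1,2}
  node 1: {0,1,2}
  node 2: {0,1}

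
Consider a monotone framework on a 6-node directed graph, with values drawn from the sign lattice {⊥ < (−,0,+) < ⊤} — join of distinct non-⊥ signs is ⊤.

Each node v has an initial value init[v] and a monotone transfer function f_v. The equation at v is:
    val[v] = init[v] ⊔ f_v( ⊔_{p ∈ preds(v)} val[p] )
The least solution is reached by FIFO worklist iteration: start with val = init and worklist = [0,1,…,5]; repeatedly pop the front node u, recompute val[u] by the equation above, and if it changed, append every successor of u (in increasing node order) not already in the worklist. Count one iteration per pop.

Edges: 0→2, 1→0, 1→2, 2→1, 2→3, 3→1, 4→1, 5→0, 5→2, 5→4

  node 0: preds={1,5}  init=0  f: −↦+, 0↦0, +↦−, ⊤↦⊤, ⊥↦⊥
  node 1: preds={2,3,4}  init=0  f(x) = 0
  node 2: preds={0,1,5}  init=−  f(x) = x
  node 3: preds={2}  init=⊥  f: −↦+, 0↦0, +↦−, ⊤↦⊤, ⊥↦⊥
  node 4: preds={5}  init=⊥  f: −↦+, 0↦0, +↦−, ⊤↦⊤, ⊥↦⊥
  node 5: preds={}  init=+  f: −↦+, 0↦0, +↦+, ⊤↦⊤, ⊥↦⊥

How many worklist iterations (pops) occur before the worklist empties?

Iteration log — 7 steps:
  step 1. node 0  ⊔preds=⊤  new=⊤  old=0  +wl: 
  step 2. node 1  ⊔preds=−  new=0  stable
  step 3. node 2  ⊔preds=⊤  new=⊤  old=−  +wl: 1
  step 4. node 3  ⊔preds=⊤  new=⊤  old=⊥  +wl: 
  step 5. node 4  ⊔preds=+  new=−  old=⊥  +wl: 
  step 6. node 5  ⊔preds=⊥  new=+  stable
  step 7. node 1  ⊔preds=⊤  new=0  stable

Least fixpoint reached:
  node 0: ⊤
  node 1: 0
  node 2: ⊤
  node 3: ⊤
  node 4: −
  node 5: +

7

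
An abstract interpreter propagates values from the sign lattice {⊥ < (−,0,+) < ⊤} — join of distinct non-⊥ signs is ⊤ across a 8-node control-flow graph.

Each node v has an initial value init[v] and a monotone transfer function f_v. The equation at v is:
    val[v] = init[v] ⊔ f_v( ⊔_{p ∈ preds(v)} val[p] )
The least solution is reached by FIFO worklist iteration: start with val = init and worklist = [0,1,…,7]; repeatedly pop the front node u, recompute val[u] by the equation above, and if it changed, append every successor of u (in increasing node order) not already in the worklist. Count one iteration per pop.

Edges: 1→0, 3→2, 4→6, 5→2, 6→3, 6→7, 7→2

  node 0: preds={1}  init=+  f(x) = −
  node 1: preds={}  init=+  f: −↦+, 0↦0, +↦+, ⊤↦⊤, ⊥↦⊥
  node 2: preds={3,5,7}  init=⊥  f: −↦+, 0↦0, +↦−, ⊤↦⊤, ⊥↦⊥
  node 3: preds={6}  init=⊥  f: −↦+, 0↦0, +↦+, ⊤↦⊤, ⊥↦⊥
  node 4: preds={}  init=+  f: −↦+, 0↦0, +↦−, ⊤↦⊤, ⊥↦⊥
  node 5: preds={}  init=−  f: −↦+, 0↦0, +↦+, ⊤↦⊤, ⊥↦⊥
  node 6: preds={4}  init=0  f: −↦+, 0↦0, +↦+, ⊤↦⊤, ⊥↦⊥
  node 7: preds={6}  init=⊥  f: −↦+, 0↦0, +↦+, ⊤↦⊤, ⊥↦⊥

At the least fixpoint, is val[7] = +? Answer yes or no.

no

Worklist (11 pops):
  #1 pop 0: in=+ → ⊤ (was +); enqueue []
  #2 pop 1: in=⊥ → + (no change)
  #3 pop 2: in=− → + (was ⊥); enqueue []
  #4 pop 3: in=0 → 0 (was ⊥); enqueue [2]
  #5 pop 4: in=⊥ → + (no change)
  #6 pop 5: in=⊥ → − (no change)
  #7 pop 6: in=+ → ⊤ (was 0); enqueue [3]
  #8 pop 7: in=⊤ → ⊤ (was ⊥); enqueue []
  #9 pop 2: in=⊤ → ⊤ (was +); enqueue []
  #10 pop 3: in=⊤ → ⊤ (was 0); enqueue [2]
  #11 pop 2: in=⊤ → ⊤ (no change)

Fixpoint:
  val[0] = ⊤
  val[1] = +
  val[2] = ⊤
  val[3] = ⊤
  val[4] = +
  val[5] = −
  val[6] = ⊤
  val[7] = ⊤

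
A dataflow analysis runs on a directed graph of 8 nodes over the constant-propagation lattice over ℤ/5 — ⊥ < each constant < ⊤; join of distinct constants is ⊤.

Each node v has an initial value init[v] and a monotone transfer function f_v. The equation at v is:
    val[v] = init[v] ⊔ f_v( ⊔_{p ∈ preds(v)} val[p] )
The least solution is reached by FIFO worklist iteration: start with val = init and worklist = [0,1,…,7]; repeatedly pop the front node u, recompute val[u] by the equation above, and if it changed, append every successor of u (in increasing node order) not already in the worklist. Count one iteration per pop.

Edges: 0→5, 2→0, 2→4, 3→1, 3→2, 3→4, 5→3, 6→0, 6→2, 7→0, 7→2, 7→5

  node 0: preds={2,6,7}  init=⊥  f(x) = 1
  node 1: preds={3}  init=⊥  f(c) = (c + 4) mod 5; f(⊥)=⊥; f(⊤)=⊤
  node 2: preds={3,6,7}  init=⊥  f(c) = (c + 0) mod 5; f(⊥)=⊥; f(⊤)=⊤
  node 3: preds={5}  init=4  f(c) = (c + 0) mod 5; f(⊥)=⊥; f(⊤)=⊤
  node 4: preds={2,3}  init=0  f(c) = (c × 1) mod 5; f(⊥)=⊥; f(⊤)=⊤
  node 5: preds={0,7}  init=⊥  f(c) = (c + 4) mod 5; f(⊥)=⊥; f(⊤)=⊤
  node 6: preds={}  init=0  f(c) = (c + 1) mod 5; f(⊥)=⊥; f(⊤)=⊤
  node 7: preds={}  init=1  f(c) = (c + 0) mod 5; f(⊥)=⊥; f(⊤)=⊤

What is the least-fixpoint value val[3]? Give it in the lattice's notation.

⊤

Trace (13 dequeues):
  [1] u=0 | in ⊤ | out 1 | prev ⊥ | push {}
  [2] u=1 | in 4 | out 3 | prev ⊥ | push {}
  [3] u=2 | in ⊤ | out ⊤ | prev ⊥ | push {0}
  [4] u=3 | in ⊥ | out 4 | ==
  [5] u=4 | in ⊤ | out ⊤ | prev 0 | push {}
  [6] u=5 | in 1 | out 0 | prev ⊥ | push {3}
  [7] u=6 | in ⊥ | out 0 | ==
  [8] u=7 | in ⊥ | out 1 | ==
  [9] u=0 | in ⊤ | out 1 | ==
  [10] u=3 | in 0 | out ⊤ | prev 4 | push {1,2,4}
  [11] u=1 | in ⊤ | out ⊤ | prev 3 | push {}
  [12] u=2 | in ⊤ | out ⊤ | ==
  [13] u=4 | in ⊤ | out ⊤ | ==

Converged values:
  [0] 1
  [1] ⊤
  [2] ⊤
  [3] ⊤
  [4] ⊤
  [5] 0
  [6] 0
  [7] 1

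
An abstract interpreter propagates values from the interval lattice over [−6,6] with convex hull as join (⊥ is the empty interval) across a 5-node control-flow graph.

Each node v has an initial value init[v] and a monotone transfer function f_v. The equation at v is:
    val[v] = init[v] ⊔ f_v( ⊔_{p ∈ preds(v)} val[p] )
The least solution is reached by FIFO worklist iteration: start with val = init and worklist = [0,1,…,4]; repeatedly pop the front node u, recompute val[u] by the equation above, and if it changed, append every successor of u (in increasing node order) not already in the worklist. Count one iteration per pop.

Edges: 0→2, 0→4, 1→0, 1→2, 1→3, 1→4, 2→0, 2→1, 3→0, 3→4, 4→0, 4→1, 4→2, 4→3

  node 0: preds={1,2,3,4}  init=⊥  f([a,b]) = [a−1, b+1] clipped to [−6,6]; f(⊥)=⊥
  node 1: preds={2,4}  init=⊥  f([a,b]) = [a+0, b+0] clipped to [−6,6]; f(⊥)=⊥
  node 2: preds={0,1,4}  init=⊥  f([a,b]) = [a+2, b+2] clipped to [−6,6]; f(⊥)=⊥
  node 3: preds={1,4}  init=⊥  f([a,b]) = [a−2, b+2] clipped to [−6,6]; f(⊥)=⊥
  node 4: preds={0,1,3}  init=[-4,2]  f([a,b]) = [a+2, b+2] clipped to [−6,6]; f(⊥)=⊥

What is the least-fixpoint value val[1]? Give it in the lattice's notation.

Trace (12 dequeues):
  [1] u=0 | in [-4,2] | out [-5,3] | prev ⊥ | push {}
  [2] u=1 | in [-4,2] | out [-4,2] | prev ⊥ | push {0}
  [3] u=2 | in [-5,3] | out [-3,5] | prev ⊥ | push {1}
  [4] u=3 | in [-4,2] | out [-6,4] | prev ⊥ | push {}
  [5] u=4 | in [-6,4] | out [-4,6] | prev [-4,2] | push {2,3}
  [6] u=0 | in [-6,6] | out [-6,6] | prev [-5,3] | push {4}
  [7] u=1 | in [-4,6] | out [-4,6] | prev [-4,2] | push {0}
  [8] u=2 | in [-6,6] | out [-4,6] | prev [-3,5] | push {1}
  [9] u=3 | in [-4,6] | out [-6,6] | prev [-6,4] | push {}
  [10] u=4 | in [-6,6] | out [-4,6] | ==
  [11] u=0 | in [-6,6] | out [-6,6] | ==
  [12] u=1 | in [-4,6] | out [-4,6] | ==

Converged values:
  [0] [-6,6]
  [1] [-4,6]
  [2] [-4,6]
  [3] [-6,6]
  [4] [-4,6]

[-4,6]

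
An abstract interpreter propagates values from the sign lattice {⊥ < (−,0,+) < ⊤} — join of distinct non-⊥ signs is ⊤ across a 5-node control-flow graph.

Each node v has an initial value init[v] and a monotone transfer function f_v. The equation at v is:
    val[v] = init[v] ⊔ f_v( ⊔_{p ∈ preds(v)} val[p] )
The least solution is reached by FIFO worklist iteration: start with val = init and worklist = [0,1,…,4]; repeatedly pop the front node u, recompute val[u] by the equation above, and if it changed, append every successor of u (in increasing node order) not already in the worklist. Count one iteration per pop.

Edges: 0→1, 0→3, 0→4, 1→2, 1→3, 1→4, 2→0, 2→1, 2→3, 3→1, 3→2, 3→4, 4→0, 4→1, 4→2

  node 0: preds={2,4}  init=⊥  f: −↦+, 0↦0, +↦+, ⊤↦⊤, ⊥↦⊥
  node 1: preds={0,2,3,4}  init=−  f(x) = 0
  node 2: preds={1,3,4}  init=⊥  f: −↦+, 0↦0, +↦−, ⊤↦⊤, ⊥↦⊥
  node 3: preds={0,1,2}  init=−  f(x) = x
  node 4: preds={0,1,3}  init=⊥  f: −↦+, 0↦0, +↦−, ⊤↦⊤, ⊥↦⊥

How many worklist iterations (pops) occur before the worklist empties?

10

Worklist (10 pops):
  #1 pop 0: in=⊥ → ⊥ (no change)
  #2 pop 1: in=− → ⊤ (was −); enqueue []
  #3 pop 2: in=⊤ → ⊤ (was ⊥); enqueue [0,1]
  #4 pop 3: in=⊤ → ⊤ (was −); enqueue [2]
  #5 pop 4: in=⊤ → ⊤ (was ⊥); enqueue []
  #6 pop 0: in=⊤ → ⊤ (was ⊥); enqueue [3,4]
  #7 pop 1: in=⊤ → ⊤ (no change)
  #8 pop 2: in=⊤ → ⊤ (no change)
  #9 pop 3: in=⊤ → ⊤ (no change)
  #10 pop 4: in=⊤ → ⊤ (no change)

Fixpoint:
  val[0] = ⊤
  val[1] = ⊤
  val[2] = ⊤
  val[3] = ⊤
  val[4] = ⊤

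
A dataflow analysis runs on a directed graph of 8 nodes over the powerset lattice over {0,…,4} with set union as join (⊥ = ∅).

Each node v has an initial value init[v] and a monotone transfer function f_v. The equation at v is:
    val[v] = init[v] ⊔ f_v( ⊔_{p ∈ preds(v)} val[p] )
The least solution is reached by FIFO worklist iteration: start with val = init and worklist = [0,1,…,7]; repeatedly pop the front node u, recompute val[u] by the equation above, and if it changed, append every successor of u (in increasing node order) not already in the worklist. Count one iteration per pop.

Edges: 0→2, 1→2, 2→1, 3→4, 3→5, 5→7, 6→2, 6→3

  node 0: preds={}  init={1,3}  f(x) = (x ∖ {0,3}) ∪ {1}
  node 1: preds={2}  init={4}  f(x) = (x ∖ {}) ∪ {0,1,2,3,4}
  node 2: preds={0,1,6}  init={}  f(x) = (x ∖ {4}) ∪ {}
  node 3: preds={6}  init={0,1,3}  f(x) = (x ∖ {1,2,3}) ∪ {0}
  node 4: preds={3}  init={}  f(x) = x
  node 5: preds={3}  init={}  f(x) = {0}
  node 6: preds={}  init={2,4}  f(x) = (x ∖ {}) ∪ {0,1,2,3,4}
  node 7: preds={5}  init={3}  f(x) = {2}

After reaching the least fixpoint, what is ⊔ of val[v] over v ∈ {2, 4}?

Worklist (11 pops):
  #1 pop 0: in={} → {1,3} (no change)
  #2 pop 1: in={} → {0,1,2,3,4} (was {4}); enqueue []
  #3 pop 2: in={0,1,2,3,4} → {0,1,2,3} (was {}); enqueue [1]
  #4 pop 3: in={2,4} → {0,1,3,4} (was {0,1,3}); enqueue []
  #5 pop 4: in={0,1,3,4} → {0,1,3,4} (was {}); enqueue []
  #6 pop 5: in={0,1,3,4} → {0} (was {}); enqueue []
  #7 pop 6: in={} → {0,1,2,3,4} (was {2,4}); enqueue [2,3]
  #8 pop 7: in={0} → {2,3} (was {3}); enqueue []
  #9 pop 1: in={0,1,2,3} → {0,1,2,3,4} (no change)
  #10 pop 2: in={0,1,2,3,4} → {0,1,2,3} (no change)
  #11 pop 3: in={0,1,2,3,4} → {0,1,3,4} (no change)

Fixpoint:
  val[0] = {1,3}
  val[1] = {0,1,2,3,4}
  val[2] = {0,1,2,3}
  val[3] = {0,1,3,4}
  val[4] = {0,1,3,4}
  val[5] = {0}
  val[6] = {0,1,2,3,4}
  val[7] = {2,3}

{0,1,2,3,4}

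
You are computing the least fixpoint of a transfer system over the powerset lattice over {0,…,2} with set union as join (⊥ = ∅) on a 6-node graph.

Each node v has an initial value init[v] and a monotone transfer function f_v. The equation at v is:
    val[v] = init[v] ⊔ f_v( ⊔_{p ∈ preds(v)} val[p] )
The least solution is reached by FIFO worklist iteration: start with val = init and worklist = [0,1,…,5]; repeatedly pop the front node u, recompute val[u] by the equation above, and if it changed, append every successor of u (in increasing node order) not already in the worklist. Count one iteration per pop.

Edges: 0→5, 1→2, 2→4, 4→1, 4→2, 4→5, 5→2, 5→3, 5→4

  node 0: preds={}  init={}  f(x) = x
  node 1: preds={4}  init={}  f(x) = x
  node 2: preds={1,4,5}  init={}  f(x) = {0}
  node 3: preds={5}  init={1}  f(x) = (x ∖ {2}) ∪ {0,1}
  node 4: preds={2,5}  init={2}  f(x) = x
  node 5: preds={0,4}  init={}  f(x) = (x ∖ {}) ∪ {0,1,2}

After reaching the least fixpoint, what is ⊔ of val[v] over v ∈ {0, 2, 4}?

Iteration log — 13 steps:
  step 1. node 0  ⊔preds={}  new={}  stable
  step 2. node 1  ⊔preds={2}  new={2}  old={}  +wl: 
  step 3. node 2  ⊔preds={2}  new={0}  old={}  +wl: 
  step 4. node 3  ⊔preds={}  new={0,1}  old={1}  +wl: 
  step 5. node 4  ⊔preds={0}  new={0,2}  old={2}  +wl: 1,2
  step 6. node 5  ⊔preds={0,2}  new={0,1,2}  old={}  +wl: 3,4
  step 7. node 1  ⊔preds={0,2}  new={0,2}  old={2}  +wl: 
  step 8. node 2  ⊔preds={0,1,2}  new={0}  stable
  step 9. node 3  ⊔preds={0,1,2}  new={0,1}  stable
  step 10. node 4  ⊔preds={0,1,2}  new={0,1,2}  old={0,2}  +wl: 1,2,5
  step 11. node 1  ⊔preds={0,1,2}  new={0,1,2}  old={0,2}  +wl: 
  step 12. node 2  ⊔preds={0,1,2}  new={0}  stable
  step 13. node 5  ⊔preds={0,1,2}  new={0,1,2}  stable

Least fixpoint reached:
  node 0: {}
  node 1: {0,1,2}
  node 2: {0}
  node 3: {0,1}
  node 4: {0,1,2}
  node 5: {0,1,2}

{0,1,2}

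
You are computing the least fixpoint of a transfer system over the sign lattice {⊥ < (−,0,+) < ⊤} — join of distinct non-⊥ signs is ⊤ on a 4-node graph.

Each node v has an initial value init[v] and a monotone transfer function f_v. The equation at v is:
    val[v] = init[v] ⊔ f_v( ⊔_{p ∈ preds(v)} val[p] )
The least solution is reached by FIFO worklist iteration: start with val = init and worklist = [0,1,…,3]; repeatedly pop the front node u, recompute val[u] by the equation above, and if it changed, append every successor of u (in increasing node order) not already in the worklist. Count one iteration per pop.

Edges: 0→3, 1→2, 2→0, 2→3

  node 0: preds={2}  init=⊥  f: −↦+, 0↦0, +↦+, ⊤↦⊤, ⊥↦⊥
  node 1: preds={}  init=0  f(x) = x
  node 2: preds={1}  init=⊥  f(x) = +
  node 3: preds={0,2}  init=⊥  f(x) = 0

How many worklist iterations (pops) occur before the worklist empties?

Worklist (6 pops):
  #1 pop 0: in=⊥ → ⊥ (no change)
  #2 pop 1: in=⊥ → 0 (no change)
  #3 pop 2: in=0 → + (was ⊥); enqueue [0]
  #4 pop 3: in=+ → 0 (was ⊥); enqueue []
  #5 pop 0: in=+ → + (was ⊥); enqueue [3]
  #6 pop 3: in=+ → 0 (no change)

Fixpoint:
  val[0] = +
  val[1] = 0
  val[2] = +
  val[3] = 0

6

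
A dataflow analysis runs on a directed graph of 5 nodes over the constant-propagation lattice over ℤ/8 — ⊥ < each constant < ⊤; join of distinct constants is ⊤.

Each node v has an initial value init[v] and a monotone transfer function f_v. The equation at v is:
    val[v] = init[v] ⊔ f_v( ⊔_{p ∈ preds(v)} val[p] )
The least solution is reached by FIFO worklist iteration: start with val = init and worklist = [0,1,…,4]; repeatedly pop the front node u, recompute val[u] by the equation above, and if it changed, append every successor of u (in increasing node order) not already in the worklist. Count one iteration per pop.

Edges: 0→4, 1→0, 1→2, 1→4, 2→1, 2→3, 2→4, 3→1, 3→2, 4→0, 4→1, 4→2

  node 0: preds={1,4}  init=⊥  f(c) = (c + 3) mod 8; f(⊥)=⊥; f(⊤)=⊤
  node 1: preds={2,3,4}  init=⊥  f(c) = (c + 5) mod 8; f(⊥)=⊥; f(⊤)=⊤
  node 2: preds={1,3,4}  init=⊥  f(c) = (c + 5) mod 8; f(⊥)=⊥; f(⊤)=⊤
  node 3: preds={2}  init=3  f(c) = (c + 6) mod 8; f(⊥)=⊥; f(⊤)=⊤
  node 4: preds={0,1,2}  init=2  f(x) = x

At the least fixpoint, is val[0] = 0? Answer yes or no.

Iteration log — 9 steps:
  step 1. node 0  ⊔preds=2  new=5  old=⊥  +wl: 
  step 2. node 1  ⊔preds=⊤  new=⊤  old=⊥  +wl: 0
  step 3. node 2  ⊔preds=⊤  new=⊤  old=⊥  +wl: 1
  step 4. node 3  ⊔preds=⊤  new=⊤  old=3  +wl: 2
  step 5. node 4  ⊔preds=⊤  new=⊤  old=2  +wl: 
  step 6. node 0  ⊔preds=⊤  new=⊤  old=5  +wl: 4
  step 7. node 1  ⊔preds=⊤  new=⊤  stable
  step 8. node 2  ⊔preds=⊤  new=⊤  stable
  step 9. node 4  ⊔preds=⊤  new=⊤  stable

Least fixpoint reached:
  node 0: ⊤
  node 1: ⊤
  node 2: ⊤
  node 3: ⊤
  node 4: ⊤

no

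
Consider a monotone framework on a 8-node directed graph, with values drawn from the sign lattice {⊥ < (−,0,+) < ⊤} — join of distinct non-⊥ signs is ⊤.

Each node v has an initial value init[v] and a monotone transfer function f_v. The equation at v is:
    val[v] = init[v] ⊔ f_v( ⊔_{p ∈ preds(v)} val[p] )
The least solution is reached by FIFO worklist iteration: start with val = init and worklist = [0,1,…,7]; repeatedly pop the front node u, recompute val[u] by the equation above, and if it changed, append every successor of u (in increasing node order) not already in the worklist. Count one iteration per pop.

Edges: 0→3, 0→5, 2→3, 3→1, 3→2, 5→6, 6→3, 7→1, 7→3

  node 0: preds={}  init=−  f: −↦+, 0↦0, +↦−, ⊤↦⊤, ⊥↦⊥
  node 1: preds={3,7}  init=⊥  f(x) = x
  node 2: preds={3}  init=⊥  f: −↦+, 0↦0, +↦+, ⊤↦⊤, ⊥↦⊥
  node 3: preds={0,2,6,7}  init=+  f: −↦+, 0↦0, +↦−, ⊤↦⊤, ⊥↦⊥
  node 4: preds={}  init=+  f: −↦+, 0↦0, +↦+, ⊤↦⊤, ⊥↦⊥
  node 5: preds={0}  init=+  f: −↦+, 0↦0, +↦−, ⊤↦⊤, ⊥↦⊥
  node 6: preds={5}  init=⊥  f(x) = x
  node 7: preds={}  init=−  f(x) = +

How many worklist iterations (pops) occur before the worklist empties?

Trace (11 dequeues):
  [1] u=0 | in ⊥ | out − | ==
  [2] u=1 | in ⊤ | out ⊤ | prev ⊥ | push {}
  [3] u=2 | in + | out + | prev ⊥ | push {}
  [4] u=3 | in ⊤ | out ⊤ | prev + | push {1,2}
  [5] u=4 | in ⊥ | out + | ==
  [6] u=5 | in − | out + | ==
  [7] u=6 | in + | out + | prev ⊥ | push {3}
  [8] u=7 | in ⊥ | out ⊤ | prev − | push {}
  [9] u=1 | in ⊤ | out ⊤ | ==
  [10] u=2 | in ⊤ | out ⊤ | prev + | push {}
  [11] u=3 | in ⊤ | out ⊤ | ==

Converged values:
  [0] −
  [1] ⊤
  [2] ⊤
  [3] ⊤
  [4] +
  [5] +
  [6] +
  [7] ⊤

11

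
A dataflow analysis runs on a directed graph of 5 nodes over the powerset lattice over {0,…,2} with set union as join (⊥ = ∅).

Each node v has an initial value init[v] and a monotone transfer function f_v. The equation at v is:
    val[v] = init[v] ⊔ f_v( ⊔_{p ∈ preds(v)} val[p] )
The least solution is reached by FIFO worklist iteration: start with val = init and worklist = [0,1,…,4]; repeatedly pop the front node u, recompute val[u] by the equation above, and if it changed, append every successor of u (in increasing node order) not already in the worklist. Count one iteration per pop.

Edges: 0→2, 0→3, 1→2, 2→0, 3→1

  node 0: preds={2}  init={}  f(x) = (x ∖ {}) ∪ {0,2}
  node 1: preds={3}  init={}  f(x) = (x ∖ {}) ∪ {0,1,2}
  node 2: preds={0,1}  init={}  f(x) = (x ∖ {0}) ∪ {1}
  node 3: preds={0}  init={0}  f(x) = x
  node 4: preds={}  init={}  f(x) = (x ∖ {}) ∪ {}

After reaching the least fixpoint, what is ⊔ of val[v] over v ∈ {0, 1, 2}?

{0,1,2}

Trace (10 dequeues):
  [1] u=0 | in {} | out {0,2} | prev {} | push {}
  [2] u=1 | in {0} | out {0,1,2} | prev {} | push {}
  [3] u=2 | in {0,1,2} | out {1,2} | prev {} | push {0}
  [4] u=3 | in {0,2} | out {0,2} | prev {0} | push {1}
  [5] u=4 | in {} | out {} | ==
  [6] u=0 | in {1,2} | out {0,1,2} | prev {0,2} | push {2,3}
  [7] u=1 | in {0,2} | out {0,1,2} | ==
  [8] u=2 | in {0,1,2} | out {1,2} | ==
  [9] u=3 | in {0,1,2} | out {0,1,2} | prev {0,2} | push {1}
  [10] u=1 | in {0,1,2} | out {0,1,2} | ==

Converged values:
  [0] {0,1,2}
  [1] {0,1,2}
  [2] {1,2}
  [3] {0,1,2}
  [4] {}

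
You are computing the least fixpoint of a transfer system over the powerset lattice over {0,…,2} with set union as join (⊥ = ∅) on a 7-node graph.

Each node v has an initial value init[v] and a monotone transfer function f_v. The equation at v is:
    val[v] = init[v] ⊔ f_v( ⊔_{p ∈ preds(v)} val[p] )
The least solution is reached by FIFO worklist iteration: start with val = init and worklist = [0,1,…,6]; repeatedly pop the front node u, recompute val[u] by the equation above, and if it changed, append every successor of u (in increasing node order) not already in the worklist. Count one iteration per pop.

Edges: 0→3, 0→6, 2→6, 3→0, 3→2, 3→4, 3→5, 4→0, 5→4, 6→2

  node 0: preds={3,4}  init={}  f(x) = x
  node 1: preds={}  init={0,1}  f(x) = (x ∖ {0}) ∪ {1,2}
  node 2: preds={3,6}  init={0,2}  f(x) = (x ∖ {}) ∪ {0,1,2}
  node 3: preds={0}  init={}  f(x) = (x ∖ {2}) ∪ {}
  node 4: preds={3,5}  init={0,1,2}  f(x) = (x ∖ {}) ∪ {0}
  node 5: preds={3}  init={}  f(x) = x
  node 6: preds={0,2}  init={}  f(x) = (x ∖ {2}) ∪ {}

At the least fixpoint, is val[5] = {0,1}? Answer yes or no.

Trace (10 dequeues):
  [1] u=0 | in {0,1,2} | out {0,1,2} | prev {} | push {}
  [2] u=1 | in {} | out {0,1,2} | prev {0,1} | push {}
  [3] u=2 | in {} | out {0,1,2} | prev {0,2} | push {}
  [4] u=3 | in {0,1,2} | out {0,1} | prev {} | push {0,2}
  [5] u=4 | in {0,1} | out {0,1,2} | ==
  [6] u=5 | in {0,1} | out {0,1} | prev {} | push {4}
  [7] u=6 | in {0,1,2} | out {0,1} | prev {} | push {}
  [8] u=0 | in {0,1,2} | out {0,1,2} | ==
  [9] u=2 | in {0,1} | out {0,1,2} | ==
  [10] u=4 | in {0,1} | out {0,1,2} | ==

Converged values:
  [0] {0,1,2}
  [1] {0,1,2}
  [2] {0,1,2}
  [3] {0,1}
  [4] {0,1,2}
  [5] {0,1}
  [6] {0,1}

yes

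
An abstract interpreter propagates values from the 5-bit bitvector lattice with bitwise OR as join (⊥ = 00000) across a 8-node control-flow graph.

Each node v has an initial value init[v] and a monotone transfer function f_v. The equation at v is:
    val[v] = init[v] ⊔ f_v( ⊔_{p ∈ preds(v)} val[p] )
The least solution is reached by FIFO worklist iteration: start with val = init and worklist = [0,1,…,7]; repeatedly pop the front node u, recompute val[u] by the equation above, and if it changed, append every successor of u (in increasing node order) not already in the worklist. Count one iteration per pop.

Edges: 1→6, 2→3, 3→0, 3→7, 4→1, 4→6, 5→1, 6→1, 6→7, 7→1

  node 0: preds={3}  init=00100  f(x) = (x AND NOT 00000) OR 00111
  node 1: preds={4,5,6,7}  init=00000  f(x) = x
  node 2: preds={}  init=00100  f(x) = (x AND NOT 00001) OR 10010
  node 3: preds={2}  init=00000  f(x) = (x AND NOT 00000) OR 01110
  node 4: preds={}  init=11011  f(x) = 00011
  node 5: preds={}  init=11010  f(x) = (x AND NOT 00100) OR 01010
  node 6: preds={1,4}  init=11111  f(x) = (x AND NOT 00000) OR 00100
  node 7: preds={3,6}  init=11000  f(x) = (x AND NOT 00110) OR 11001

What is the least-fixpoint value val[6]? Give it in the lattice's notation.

Worklist (10 pops):
  #1 pop 0: in=00000 → 00111 (was 00100); enqueue []
  #2 pop 1: in=11111 → 11111 (was 00000); enqueue []
  #3 pop 2: in=00000 → 10110 (was 00100); enqueue []
  #4 pop 3: in=10110 → 11110 (was 00000); enqueue [0]
  #5 pop 4: in=00000 → 11011 (no change)
  #6 pop 5: in=00000 → 11010 (no change)
  #7 pop 6: in=11111 → 11111 (no change)
  #8 pop 7: in=11111 → 11001 (was 11000); enqueue [1]
  #9 pop 0: in=11110 → 11111 (was 00111); enqueue []
  #10 pop 1: in=11111 → 11111 (no change)

Fixpoint:
  val[0] = 11111
  val[1] = 11111
  val[2] = 10110
  val[3] = 11110
  val[4] = 11011
  val[5] = 11010
  val[6] = 11111
  val[7] = 11001

11111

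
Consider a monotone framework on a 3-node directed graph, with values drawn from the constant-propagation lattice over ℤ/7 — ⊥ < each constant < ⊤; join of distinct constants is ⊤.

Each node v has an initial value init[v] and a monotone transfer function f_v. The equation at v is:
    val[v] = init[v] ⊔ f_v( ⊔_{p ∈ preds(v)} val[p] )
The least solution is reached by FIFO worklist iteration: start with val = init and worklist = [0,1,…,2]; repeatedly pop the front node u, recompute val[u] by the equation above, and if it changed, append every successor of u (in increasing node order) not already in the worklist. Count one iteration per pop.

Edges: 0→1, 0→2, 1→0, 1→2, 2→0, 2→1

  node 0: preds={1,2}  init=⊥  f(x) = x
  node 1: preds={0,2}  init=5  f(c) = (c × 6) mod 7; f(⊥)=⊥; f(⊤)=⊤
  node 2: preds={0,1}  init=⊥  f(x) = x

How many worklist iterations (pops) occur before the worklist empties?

6

Worklist (6 pops):
  #1 pop 0: in=5 → 5 (was ⊥); enqueue []
  #2 pop 1: in=5 → ⊤ (was 5); enqueue [0]
  #3 pop 2: in=⊤ → ⊤ (was ⊥); enqueue [1]
  #4 pop 0: in=⊤ → ⊤ (was 5); enqueue [2]
  #5 pop 1: in=⊤ → ⊤ (no change)
  #6 pop 2: in=⊤ → ⊤ (no change)

Fixpoint:
  val[0] = ⊤
  val[1] = ⊤
  val[2] = ⊤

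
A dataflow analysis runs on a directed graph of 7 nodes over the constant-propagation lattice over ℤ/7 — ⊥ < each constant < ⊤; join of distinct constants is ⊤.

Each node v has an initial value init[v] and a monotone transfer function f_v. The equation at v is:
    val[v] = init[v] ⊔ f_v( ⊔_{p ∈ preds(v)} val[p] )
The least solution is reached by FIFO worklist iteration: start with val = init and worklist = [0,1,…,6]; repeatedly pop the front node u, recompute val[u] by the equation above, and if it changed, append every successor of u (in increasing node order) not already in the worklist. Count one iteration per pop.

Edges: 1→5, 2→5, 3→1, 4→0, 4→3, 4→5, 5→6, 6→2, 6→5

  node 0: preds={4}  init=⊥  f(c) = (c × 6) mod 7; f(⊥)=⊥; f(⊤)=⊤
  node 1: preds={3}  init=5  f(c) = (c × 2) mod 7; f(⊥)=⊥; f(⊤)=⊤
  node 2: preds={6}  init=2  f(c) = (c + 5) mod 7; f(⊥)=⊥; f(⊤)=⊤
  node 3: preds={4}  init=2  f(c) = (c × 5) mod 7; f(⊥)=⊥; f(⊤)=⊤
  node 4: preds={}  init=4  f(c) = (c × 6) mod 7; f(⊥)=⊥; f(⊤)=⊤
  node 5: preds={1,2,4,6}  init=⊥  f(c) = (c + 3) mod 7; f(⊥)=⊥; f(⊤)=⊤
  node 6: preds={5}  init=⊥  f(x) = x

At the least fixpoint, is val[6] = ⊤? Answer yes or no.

Worklist (10 pops):
  #1 pop 0: in=4 → 3 (was ⊥); enqueue []
  #2 pop 1: in=2 → ⊤ (was 5); enqueue []
  #3 pop 2: in=⊥ → 2 (no change)
  #4 pop 3: in=4 → ⊤ (was 2); enqueue [1]
  #5 pop 4: in=⊥ → 4 (no change)
  #6 pop 5: in=⊤ → ⊤ (was ⊥); enqueue []
  #7 pop 6: in=⊤ → ⊤ (was ⊥); enqueue [2,5]
  #8 pop 1: in=⊤ → ⊤ (no change)
  #9 pop 2: in=⊤ → ⊤ (was 2); enqueue []
  #10 pop 5: in=⊤ → ⊤ (no change)

Fixpoint:
  val[0] = 3
  val[1] = ⊤
  val[2] = ⊤
  val[3] = ⊤
  val[4] = 4
  val[5] = ⊤
  val[6] = ⊤

yes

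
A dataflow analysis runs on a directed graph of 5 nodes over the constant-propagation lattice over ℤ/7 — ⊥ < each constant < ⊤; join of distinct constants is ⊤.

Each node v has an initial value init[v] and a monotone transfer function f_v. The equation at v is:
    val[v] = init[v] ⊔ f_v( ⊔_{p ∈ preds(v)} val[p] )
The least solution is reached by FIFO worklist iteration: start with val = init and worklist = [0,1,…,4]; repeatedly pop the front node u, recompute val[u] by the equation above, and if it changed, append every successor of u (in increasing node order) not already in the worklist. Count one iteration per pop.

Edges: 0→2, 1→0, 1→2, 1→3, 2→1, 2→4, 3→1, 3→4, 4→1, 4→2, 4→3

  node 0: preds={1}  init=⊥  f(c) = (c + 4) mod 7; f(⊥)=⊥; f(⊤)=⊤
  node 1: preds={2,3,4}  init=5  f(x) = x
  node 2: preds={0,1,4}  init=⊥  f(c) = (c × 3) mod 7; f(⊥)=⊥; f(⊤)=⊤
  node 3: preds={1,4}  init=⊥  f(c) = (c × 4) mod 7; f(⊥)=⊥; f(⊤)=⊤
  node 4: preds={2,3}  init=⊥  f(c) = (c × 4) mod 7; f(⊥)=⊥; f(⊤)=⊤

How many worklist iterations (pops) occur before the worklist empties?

12

Worklist (12 pops):
  #1 pop 0: in=5 → 2 (was ⊥); enqueue []
  #2 pop 1: in=⊥ → 5 (no change)
  #3 pop 2: in=⊤ → ⊤ (was ⊥); enqueue [1]
  #4 pop 3: in=5 → 6 (was ⊥); enqueue []
  #5 pop 4: in=⊤ → ⊤ (was ⊥); enqueue [2,3]
  #6 pop 1: in=⊤ → ⊤ (was 5); enqueue [0]
  #7 pop 2: in=⊤ → ⊤ (no change)
  #8 pop 3: in=⊤ → ⊤ (was 6); enqueue [1,4]
  #9 pop 0: in=⊤ → ⊤ (was 2); enqueue [2]
  #10 pop 1: in=⊤ → ⊤ (no change)
  #11 pop 4: in=⊤ → ⊤ (no change)
  #12 pop 2: in=⊤ → ⊤ (no change)

Fixpoint:
  val[0] = ⊤
  val[1] = ⊤
  val[2] = ⊤
  val[3] = ⊤
  val[4] = ⊤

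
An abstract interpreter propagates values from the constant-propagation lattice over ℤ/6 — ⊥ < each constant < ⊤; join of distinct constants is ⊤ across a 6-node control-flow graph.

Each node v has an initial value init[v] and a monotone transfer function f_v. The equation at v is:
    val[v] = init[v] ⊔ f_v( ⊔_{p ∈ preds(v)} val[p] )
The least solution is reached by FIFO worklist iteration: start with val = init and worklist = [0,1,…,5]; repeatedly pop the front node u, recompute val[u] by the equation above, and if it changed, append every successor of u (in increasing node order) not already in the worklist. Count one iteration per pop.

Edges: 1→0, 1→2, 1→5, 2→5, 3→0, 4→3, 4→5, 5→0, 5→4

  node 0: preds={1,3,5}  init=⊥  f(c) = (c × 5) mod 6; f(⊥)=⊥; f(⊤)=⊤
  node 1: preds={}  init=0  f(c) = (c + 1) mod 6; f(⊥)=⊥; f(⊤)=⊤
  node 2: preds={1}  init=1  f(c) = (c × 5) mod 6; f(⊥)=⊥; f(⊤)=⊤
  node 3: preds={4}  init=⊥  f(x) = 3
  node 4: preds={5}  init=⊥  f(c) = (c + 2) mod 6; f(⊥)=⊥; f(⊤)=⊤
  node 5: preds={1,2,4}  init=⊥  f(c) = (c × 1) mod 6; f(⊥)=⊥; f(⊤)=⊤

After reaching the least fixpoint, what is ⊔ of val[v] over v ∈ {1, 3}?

⊤

Worklist (10 pops):
  #1 pop 0: in=0 → 0 (was ⊥); enqueue []
  #2 pop 1: in=⊥ → 0 (no change)
  #3 pop 2: in=0 → ⊤ (was 1); enqueue []
  #4 pop 3: in=⊥ → 3 (was ⊥); enqueue [0]
  #5 pop 4: in=⊥ → ⊥ (no change)
  #6 pop 5: in=⊤ → ⊤ (was ⊥); enqueue [4]
  #7 pop 0: in=⊤ → ⊤ (was 0); enqueue []
  #8 pop 4: in=⊤ → ⊤ (was ⊥); enqueue [3,5]
  #9 pop 3: in=⊤ → 3 (no change)
  #10 pop 5: in=⊤ → ⊤ (no change)

Fixpoint:
  val[0] = ⊤
  val[1] = 0
  val[2] = ⊤
  val[3] = 3
  val[4] = ⊤
  val[5] = ⊤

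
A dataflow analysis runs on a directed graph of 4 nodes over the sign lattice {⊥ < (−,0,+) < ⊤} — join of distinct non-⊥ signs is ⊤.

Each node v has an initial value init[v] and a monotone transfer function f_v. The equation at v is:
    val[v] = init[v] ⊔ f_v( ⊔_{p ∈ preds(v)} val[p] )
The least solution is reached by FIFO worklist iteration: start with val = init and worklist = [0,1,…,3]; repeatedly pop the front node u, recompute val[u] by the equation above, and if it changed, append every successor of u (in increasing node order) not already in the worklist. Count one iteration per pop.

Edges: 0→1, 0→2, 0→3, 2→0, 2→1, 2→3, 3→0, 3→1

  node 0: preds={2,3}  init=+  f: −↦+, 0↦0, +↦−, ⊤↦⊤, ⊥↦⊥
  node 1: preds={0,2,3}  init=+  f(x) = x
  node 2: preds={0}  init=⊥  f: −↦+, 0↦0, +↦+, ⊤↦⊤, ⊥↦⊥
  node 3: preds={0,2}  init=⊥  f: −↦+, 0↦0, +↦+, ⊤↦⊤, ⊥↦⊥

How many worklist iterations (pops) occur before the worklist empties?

Worklist (10 pops):
  #1 pop 0: in=⊥ → + (no change)
  #2 pop 1: in=+ → + (no change)
  #3 pop 2: in=+ → + (was ⊥); enqueue [0,1]
  #4 pop 3: in=+ → + (was ⊥); enqueue []
  #5 pop 0: in=+ → ⊤ (was +); enqueue [2,3]
  #6 pop 1: in=⊤ → ⊤ (was +); enqueue []
  #7 pop 2: in=⊤ → ⊤ (was +); enqueue [0,1]
  #8 pop 3: in=⊤ → ⊤ (was +); enqueue []
  #9 pop 0: in=⊤ → ⊤ (no change)
  #10 pop 1: in=⊤ → ⊤ (no change)

Fixpoint:
  val[0] = ⊤
  val[1] = ⊤
  val[2] = ⊤
  val[3] = ⊤

10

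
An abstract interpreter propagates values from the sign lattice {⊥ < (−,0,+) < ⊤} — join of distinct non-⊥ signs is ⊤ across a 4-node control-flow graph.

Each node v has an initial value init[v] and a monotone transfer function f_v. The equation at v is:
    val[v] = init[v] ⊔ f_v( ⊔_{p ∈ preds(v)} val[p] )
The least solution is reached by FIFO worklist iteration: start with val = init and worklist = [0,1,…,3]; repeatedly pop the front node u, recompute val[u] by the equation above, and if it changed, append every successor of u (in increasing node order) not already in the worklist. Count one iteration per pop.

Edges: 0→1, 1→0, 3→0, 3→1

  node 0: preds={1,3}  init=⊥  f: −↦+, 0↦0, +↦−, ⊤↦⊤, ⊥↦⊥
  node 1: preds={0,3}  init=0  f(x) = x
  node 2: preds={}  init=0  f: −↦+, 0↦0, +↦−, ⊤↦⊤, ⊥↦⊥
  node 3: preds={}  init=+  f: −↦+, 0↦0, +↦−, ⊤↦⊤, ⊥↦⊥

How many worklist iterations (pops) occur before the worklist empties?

5

Worklist (5 pops):
  #1 pop 0: in=⊤ → ⊤ (was ⊥); enqueue []
  #2 pop 1: in=⊤ → ⊤ (was 0); enqueue [0]
  #3 pop 2: in=⊥ → 0 (no change)
  #4 pop 3: in=⊥ → + (no change)
  #5 pop 0: in=⊤ → ⊤ (no change)

Fixpoint:
  val[0] = ⊤
  val[1] = ⊤
  val[2] = 0
  val[3] = +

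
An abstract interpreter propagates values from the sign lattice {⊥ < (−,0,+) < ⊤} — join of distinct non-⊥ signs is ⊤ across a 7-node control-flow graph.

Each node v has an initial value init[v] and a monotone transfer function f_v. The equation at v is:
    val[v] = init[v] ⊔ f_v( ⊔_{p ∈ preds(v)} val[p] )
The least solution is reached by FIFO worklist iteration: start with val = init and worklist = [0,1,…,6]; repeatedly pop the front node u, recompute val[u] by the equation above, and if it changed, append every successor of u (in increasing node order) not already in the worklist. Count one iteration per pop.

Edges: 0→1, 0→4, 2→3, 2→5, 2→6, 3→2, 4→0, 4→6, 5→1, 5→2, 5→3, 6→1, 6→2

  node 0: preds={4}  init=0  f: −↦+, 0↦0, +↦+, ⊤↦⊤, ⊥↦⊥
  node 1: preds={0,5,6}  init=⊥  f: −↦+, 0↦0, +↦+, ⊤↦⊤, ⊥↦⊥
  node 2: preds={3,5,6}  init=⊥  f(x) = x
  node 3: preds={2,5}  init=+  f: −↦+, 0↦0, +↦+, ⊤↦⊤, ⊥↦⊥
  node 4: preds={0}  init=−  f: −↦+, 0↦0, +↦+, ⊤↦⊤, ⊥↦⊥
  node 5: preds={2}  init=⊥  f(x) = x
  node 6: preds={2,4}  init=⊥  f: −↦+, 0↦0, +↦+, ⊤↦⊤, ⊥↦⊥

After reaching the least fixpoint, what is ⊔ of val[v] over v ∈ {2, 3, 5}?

Worklist (16 pops):
  #1 pop 0: in=− → ⊤ (was 0); enqueue []
  #2 pop 1: in=⊤ → ⊤ (was ⊥); enqueue []
  #3 pop 2: in=+ → + (was ⊥); enqueue []
  #4 pop 3: in=+ → + (no change)
  #5 pop 4: in=⊤ → ⊤ (was −); enqueue [0]
  #6 pop 5: in=+ → + (was ⊥); enqueue [1,2,3]
  #7 pop 6: in=⊤ → ⊤ (was ⊥); enqueue []
  #8 pop 0: in=⊤ → ⊤ (no change)
  #9 pop 1: in=⊤ → ⊤ (no change)
  #10 pop 2: in=⊤ → ⊤ (was +); enqueue [5,6]
  #11 pop 3: in=⊤ → ⊤ (was +); enqueue [2]
  #12 pop 5: in=⊤ → ⊤ (was +); enqueue [1,3]
  #13 pop 6: in=⊤ → ⊤ (no change)
  #14 pop 2: in=⊤ → ⊤ (no change)
  #15 pop 1: in=⊤ → ⊤ (no change)
  #16 pop 3: in=⊤ → ⊤ (no change)

Fixpoint:
  val[0] = ⊤
  val[1] = ⊤
  val[2] = ⊤
  val[3] = ⊤
  val[4] = ⊤
  val[5] = ⊤
  val[6] = ⊤

⊤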